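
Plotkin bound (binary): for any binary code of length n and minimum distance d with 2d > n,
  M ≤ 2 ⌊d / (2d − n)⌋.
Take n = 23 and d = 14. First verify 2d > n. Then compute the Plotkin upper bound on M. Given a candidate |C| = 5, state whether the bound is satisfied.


Plotkin bound M ≤ 4; given |C| = 5 > bound (violated).

Check applicability: 2d = 28, n = 23.
2d − n = 5 > 0, so Plotkin applies.
Compute d/(2d−n) = 14/5 ≈ 2.8000.
⌊d/(2d−n)⌋ = 2.
Plotkin bound: M ≤ 2·2 = 4.
Given |C| = 5, check: VIOLATED.
This |C| is above the Plotkin bound, so no binary code with n = 23, d = 14 and 5 codewords exists.


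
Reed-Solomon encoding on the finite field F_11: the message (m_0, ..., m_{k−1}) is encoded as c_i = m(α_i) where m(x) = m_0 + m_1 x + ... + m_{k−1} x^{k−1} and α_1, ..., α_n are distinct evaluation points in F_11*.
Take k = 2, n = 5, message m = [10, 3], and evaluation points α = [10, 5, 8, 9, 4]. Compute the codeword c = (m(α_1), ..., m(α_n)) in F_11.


c = [7, 3, 1, 4, 0]

Message polynomial: m(x) = 10 + 3·x (mod 11).
For each evaluation point α_i, compute m(α_i) mod 11:
  α_1 = 10: Horner steps 3 → 7, so m(10) = 7.
  α_2 = 5: Horner steps 3 → 3, so m(5) = 3.
  α_3 = 8: Horner steps 3 → 1, so m(8) = 1.
  α_4 = 9: Horner steps 3 → 4, so m(9) = 4.
  α_5 = 4: Horner steps 3 → 0, so m(4) = 0.
Codeword c = [7, 3, 1, 4, 0] ∈ F_11^5.


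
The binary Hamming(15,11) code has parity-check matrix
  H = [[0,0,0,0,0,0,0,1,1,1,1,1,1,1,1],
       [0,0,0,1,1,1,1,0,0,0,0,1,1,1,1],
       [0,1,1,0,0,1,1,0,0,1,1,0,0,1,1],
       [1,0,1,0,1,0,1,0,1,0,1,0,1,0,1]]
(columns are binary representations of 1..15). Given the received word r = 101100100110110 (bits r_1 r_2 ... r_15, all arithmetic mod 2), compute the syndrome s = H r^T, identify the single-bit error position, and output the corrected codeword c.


s = (0, 0, 1, 1)^T, error position = 3, corrected codeword c = 100100100110110

Compute s = H r^T mod 2 one row at a time:
  s_1 = 0 + 0 + 1 + 1 + 0 + 1 + 1 + 0 = 4 ≡ 0 (mod 2).
  s_2 = 1 + 0 + 0 + 1 + 0 + 1 + 1 + 0 = 4 ≡ 0 (mod 2).
  s_3 = 0 + 1 + 0 + 1 + 1 + 1 + 1 + 0 = 5 ≡ 1 (mod 2).
  s_4 = 1 + 1 + 0 + 1 + 0 + 1 + 1 + 0 = 5 ≡ 1 (mod 2).
s = (0, 0, 1, 1)^T — this equals column 3 of H (binary 0011), so error is at position 3.
Correct: flip bit 3 of r = 101100100110110 to get c = 100100100110110.


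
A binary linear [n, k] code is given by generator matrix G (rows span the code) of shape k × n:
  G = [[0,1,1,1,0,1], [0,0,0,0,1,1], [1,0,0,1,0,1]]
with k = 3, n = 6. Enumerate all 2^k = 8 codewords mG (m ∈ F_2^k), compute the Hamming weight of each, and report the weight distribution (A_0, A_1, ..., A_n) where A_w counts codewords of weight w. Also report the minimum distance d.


Weight distribution: A_0 = 1, A_2 = 1, A_3 = 3, A_4 = 2, A_5 = 1. Minimum distance d = 2.

Enumerate all 2^3 = 8 messages m ∈ F_2^3.
For each, compute codeword c = mG in F_2^6, then tally its weight.
  m = 000 → c = 000000, weight = 0.
  m = 100 → c = 011101, weight = 4.
  m = 010 → c = 000011, weight = 2.
  m = 110 → c = 011110, weight = 4.
  m = 001 → c = 100101, weight = 3.
  m = 101 → c = 111000, weight = 3.
  m = 011 → c = 100110, weight = 3.
  m = 111 → c = 111011, weight = 5.
Tally weights:
  weight 0: 1 codewords.
  weight 2: 1 codewords.
  weight 3: 3 codewords.
  weight 4: 2 codewords.
  weight 5: 1 codewords.
Minimum distance d = smallest w > 0 with A_w > 0 = 2.
Sanity: Σ A_w = 8 = 2^3 = 8 ✓.


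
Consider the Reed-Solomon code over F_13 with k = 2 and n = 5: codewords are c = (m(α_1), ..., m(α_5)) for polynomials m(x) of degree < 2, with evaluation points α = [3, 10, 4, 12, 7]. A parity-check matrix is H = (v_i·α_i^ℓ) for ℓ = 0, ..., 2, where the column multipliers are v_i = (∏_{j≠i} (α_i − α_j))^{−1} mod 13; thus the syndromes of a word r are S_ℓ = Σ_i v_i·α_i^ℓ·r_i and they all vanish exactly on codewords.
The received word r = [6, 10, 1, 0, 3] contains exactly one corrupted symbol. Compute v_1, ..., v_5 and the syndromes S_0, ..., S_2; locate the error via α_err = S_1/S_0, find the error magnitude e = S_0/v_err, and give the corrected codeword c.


S = (11, 12, 6), error at position 5, error magnitude e = 4, c = [6, 10, 1, 0, 12].

Step 1: column multipliers v_i = (∏_{j≠i}(α_i − α_j))^{−1} mod 13.
  i = 1 (α = 3): (3−10)(3−4)(3−12)(3−7) = (−7)·(−1)·(−9)·(−4) = 252 ≡ 5, so v_1 = 5^{−1} = 8 (mod 13).
  i = 2 (α = 10): (10−3)(10−4)(10−12)(10−7) = 7·6·(−2)·3 = −252 ≡ 8, so v_2 = 8^{−1} = 5 (mod 13).
  i = 3 (α = 4): (4−3)(4−10)(4−12)(4−7) = 1·(−6)·(−8)·(−3) = −144 ≡ 12, so v_3 = 12^{−1} = 12 (mod 13).
  i = 4 (α = 12): (12−3)(12−10)(12−4)(12−7) = 9·2·8·5 = 720 ≡ 5, so v_4 = 5^{−1} = 8 (mod 13).
  i = 5 (α = 7): (7−3)(7−10)(7−4)(7−12) = 4·(−3)·3·(−5) = 180 ≡ 11, so v_5 = 11^{−1} = 6 (mod 13).
  v = [8, 5, 12, 8, 6].
Step 2: syndromes of r = [6, 10, 1, 0, 3] (all sums mod 13).
  S_0 = Σ v_i r_i = 8·6 + 5·10 + 12·1 + 8·0 + 6·3 = 128 ≡ 11.
  S_1 = Σ v_i α_i r_i = 8·3·6 + 5·10·10 + 12·4·1 + 8·12·0 + 6·7·3 = 818 ≡ 12.
  α_i^2 mod 13 = [9, 9, 3, 1, 10].
  S_2 = Σ v_i α_i^2 r_i = 8·9·6 + 5·9·10 + 12·3·1 + 8·1·0 + 6·10·3 = 1098 ≡ 6.
  S = (11, 12, 6) ≠ 0, so r is not a codeword (an error is present).
Step 3: locate the error. For a single error e at position i, S_ℓ = v_i·e·α_i^ℓ, so α_err = S_1/S_0.
  S_0^{−1} = 11^{−1} = 6 (mod 13), so α_err = 12·6 = 72 ≡ 7 = α_5. Error position i = 5.
  Consistency check: S_2/S_1 = 6·12 = 72 ≡ 7 = α_err ✓ (single-error assumption holds).
Step 4: error magnitude e = S_0/v_5 = S_0·∏_{j≠5}(α_5 − α_j) = 11·11 = 121 ≡ 4 (mod 13).
Step 5: correct position 5: c_5 = r_5 − e = 3 − 4 ≡ 12 (mod 13). Hence c = [6, 10, 1, 0, 12].
  Check: interpolating c through the α_i gives m(x) = 8 + 8·x (degree < 2) with m(α_i) = c_i for every i, so c is indeed a codeword.


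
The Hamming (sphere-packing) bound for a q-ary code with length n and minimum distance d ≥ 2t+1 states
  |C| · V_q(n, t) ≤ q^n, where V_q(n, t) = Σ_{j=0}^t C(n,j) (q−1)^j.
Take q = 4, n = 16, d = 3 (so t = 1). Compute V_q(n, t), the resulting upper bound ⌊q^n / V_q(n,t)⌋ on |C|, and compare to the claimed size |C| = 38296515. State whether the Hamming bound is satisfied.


V_q(n, t) = 49, q^n = 4294967296, Hamming bound = 87652393, |C| = 38296515 ≤ bound (satisfied).

Step 1: Compute V_q(n, t) = Σ_{j=0}^1 C(n, j) (q−1)^j.
  j = 0: C(16,0)·(3)^0 = 1·1 = 1.
  j = 1: C(16,1)·(3)^1 = 16·3 = 48.
  V_q(n, t) = 1 + 48 = 49.
Step 2: q^n = 4^16 = 4294967296.
Step 3: Hamming bound ⌊q^n / V_q(n,t)⌋ = ⌊4294967296/49⌋ = 87652393.
Step 4: Compare |C| = 38296515 to 87652393: satisfied.
The claimed |C| lies below the Hamming bound.


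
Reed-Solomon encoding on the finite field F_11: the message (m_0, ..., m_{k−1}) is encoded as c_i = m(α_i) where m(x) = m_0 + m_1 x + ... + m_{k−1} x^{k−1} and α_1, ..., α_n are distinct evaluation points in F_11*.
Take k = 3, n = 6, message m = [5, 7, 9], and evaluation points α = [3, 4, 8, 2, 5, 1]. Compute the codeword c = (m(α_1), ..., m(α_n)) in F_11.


c = [8, 1, 10, 0, 1, 10]

Message polynomial: m(x) = 5 + 7·x + 9·x^2 (mod 11).
For each evaluation point α_i, compute m(α_i) mod 11:
  α_1 = 3: Horner steps 9 → 1 → 8, so m(3) = 8.
  α_2 = 4: Horner steps 9 → 10 → 1, so m(4) = 1.
  α_3 = 8: Horner steps 9 → 2 → 10, so m(8) = 10.
  α_4 = 2: Horner steps 9 → 3 → 0, so m(2) = 0.
  α_5 = 5: Horner steps 9 → 8 → 1, so m(5) = 1.
  α_6 = 1: Horner steps 9 → 5 → 10, so m(1) = 10.
Codeword c = [8, 1, 10, 0, 1, 10] ∈ F_11^6.


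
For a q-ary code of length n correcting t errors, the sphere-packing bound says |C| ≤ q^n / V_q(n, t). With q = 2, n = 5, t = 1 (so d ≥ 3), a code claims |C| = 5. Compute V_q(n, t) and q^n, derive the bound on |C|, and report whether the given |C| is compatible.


V_q(n, t) = 6, q^n = 32, Hamming bound = 5, |C| = 5 ≤ bound (satisfied).

Step 1: Compute V_q(n, t) = Σ_{j=0}^1 C(n, j) (q−1)^j.
  j = 0: C(5,0)·(1)^0 = 1·1 = 1.
  j = 1: C(5,1)·(1)^1 = 5·1 = 5.
  V_q(n, t) = 1 + 5 = 6.
Step 2: q^n = 2^5 = 32.
Step 3: Hamming bound ⌊q^n / V_q(n,t)⌋ = ⌊32/6⌋ = 5.
Step 4: Compare |C| = 5 to 5: satisfied.
The claimed |C| lies at the Hamming bound (tight).


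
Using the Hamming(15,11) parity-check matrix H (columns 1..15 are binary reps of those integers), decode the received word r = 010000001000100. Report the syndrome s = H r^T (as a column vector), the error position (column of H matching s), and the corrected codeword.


s = (0, 1, 1, 0)^T, error position = 6, corrected codeword c = 010001001000100

Compute s = H r^T mod 2 one row at a time:
  s_1 = 0 + 1 + 0 + 0 + 0 + 1 + 0 + 0 = 2 ≡ 0 (mod 2).
  s_2 = 0 + 0 + 0 + 0 + 0 + 1 + 0 + 0 = 1 ≡ 1 (mod 2).
  s_3 = 1 + 0 + 0 + 0 + 0 + 0 + 0 + 0 = 1 ≡ 1 (mod 2).
  s_4 = 0 + 0 + 0 + 0 + 1 + 0 + 1 + 0 = 2 ≡ 0 (mod 2).
s = (0, 1, 1, 0)^T — this equals column 6 of H (binary 0110), so error is at position 6.
Correct: flip bit 6 of r = 010000001000100 to get c = 010001001000100.


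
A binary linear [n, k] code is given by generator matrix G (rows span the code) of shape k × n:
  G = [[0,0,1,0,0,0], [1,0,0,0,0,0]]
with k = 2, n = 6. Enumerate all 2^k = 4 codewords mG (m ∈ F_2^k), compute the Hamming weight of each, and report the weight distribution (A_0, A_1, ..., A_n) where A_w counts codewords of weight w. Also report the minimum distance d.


Weight distribution: A_0 = 1, A_1 = 2, A_2 = 1. Minimum distance d = 1.

Enumerate all 2^2 = 4 messages m ∈ F_2^2.
For each, compute codeword c = mG in F_2^6, then tally its weight.
  m = 00 → c = 000000, weight = 0.
  m = 10 → c = 001000, weight = 1.
  m = 01 → c = 100000, weight = 1.
  m = 11 → c = 101000, weight = 2.
Tally weights:
  weight 0: 1 codewords.
  weight 1: 2 codewords.
  weight 2: 1 codewords.
Minimum distance d = smallest w > 0 with A_w > 0 = 1.
Sanity: Σ A_w = 4 = 2^2 = 4 ✓.


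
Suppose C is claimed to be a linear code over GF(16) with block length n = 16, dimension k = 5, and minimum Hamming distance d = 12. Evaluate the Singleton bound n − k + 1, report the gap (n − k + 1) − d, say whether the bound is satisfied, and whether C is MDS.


Singleton RHS = n − k + 1 = 12, slack = 0, bound satisfied, MDS.

Singleton bound: d ≤ n − k + 1.
Here n = 16, k = 5, so n − k + 1 = 12.
Given d = 12, check d ≤ 12: YES.
Slack = (n − k + 1) − d = 0.
The code is MDS (slack = 0).
Description: the claimed parameters are [16, 5, 12]_16; such a code would be MDS (meets Singleton bound).


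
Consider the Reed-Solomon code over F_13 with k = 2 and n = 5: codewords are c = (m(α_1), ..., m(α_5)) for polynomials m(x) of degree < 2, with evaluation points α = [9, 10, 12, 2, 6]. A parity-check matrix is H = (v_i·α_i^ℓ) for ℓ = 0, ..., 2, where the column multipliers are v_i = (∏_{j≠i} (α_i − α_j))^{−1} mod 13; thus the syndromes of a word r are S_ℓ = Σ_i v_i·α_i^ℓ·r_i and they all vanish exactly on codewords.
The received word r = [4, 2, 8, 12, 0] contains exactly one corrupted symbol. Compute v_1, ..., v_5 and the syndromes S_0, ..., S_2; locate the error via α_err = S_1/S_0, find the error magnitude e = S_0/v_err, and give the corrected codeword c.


S = (1, 10, 9), error at position 2, error magnitude e = 1, c = [4, 1, 8, 12, 0].

Step 1: column multipliers v_i = (∏_{j≠i}(α_i − α_j))^{−1} mod 13.
  i = 1 (α = 9): (9−10)(9−12)(9−2)(9−6) = (−1)·(−3)·7·3 = 63 ≡ 11, so v_1 = 11^{−1} = 6 (mod 13).
  i = 2 (α = 10): (10−9)(10−12)(10−2)(10−6) = 1·(−2)·8·4 = −64 ≡ 1, so v_2 = 1^{−1} = 1 (mod 13).
  i = 3 (α = 12): (12−9)(12−10)(12−2)(12−6) = 3·2·10·6 = 360 ≡ 9, so v_3 = 9^{−1} = 3 (mod 13).
  i = 4 (α = 2): (2−9)(2−10)(2−12)(2−6) = (−7)·(−8)·(−10)·(−4) = 2240 ≡ 4, so v_4 = 4^{−1} = 10 (mod 13).
  i = 5 (α = 6): (6−9)(6−10)(6−12)(6−2) = (−3)·(−4)·(−6)·4 = −288 ≡ 11, so v_5 = 11^{−1} = 6 (mod 13).
  v = [6, 1, 3, 10, 6].
Step 2: syndromes of r = [4, 2, 8, 12, 0] (all sums mod 13).
  S_0 = Σ v_i r_i = 6·4 + 1·2 + 3·8 + 10·12 + 6·0 = 170 ≡ 1.
  S_1 = Σ v_i α_i r_i = 6·9·4 + 1·10·2 + 3·12·8 + 10·2·12 + 6·6·0 = 764 ≡ 10.
  α_i^2 mod 13 = [3, 9, 1, 4, 10].
  S_2 = Σ v_i α_i^2 r_i = 6·3·4 + 1·9·2 + 3·1·8 + 10·4·12 + 6·10·0 = 594 ≡ 9.
  S = (1, 10, 9) ≠ 0, so r is not a codeword (an error is present).
Step 3: locate the error. For a single error e at position i, S_ℓ = v_i·e·α_i^ℓ, so α_err = S_1/S_0.
  S_0^{−1} = 1^{−1} = 1 (mod 13), so α_err = 10·1 = 10 ≡ 10 = α_2. Error position i = 2.
  Consistency check: S_2/S_1 = 9·4 = 36 ≡ 10 = α_err ✓ (single-error assumption holds).
Step 4: error magnitude e = S_0/v_2 = S_0·∏_{j≠2}(α_2 − α_j) = 1·1 = 1 ≡ 1 (mod 13).
Step 5: correct position 2: c_2 = r_2 − e = 2 − 1 ≡ 1 (mod 13). Hence c = [4, 1, 8, 12, 0].
  Check: interpolating c through the α_i gives m(x) = 5 + 10·x (degree < 2) with m(α_i) = c_i for every i, so c is indeed a codeword.


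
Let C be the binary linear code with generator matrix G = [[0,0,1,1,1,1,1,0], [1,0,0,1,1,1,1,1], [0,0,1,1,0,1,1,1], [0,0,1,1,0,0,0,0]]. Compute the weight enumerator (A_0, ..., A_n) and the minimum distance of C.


Weight distribution: A_0 = 1, A_2 = 2, A_3 = 6, A_4 = 3, A_5 = 2, A_6 = 2. Minimum distance d = 2.

Enumerate all 2^4 = 16 messages m ∈ F_2^4.
For each, compute codeword c = mG in F_2^8, then tally its weight.
  m = 0000 → c = 00000000, weight = 0.
  m = 1000 → c = 00111110, weight = 5.
  m = 0100 → c = 10011111, weight = 6.
  m = 1100 → c = 10100001, weight = 3.
  m = 0010 → c = 00110111, weight = 5.
  m = 1010 → c = 00001001, weight = 2.
  m = 0110 → c = 10101000, weight = 3.
  m = 1110 → c = 10010110, weight = 4.
  m = 0001 → c = 00110000, weight = 2.
  m = 1001 → c = 00001110, weight = 3.
  m = 0101 → c = 10101111, weight = 6.
  m = 1101 → c = 10010001, weight = 3.
  m = 0011 → c = 00000111, weight = 3.
  m = 1011 → c = 00111001, weight = 4.
  m = 0111 → c = 10011000, weight = 3.
  m = 1111 → c = 10100110, weight = 4.
Tally weights:
  weight 0: 1 codewords.
  weight 2: 2 codewords.
  weight 3: 6 codewords.
  weight 4: 3 codewords.
  weight 5: 2 codewords.
  weight 6: 2 codewords.
Minimum distance d = smallest w > 0 with A_w > 0 = 2.
Sanity: Σ A_w = 16 = 2^4 = 16 ✓.


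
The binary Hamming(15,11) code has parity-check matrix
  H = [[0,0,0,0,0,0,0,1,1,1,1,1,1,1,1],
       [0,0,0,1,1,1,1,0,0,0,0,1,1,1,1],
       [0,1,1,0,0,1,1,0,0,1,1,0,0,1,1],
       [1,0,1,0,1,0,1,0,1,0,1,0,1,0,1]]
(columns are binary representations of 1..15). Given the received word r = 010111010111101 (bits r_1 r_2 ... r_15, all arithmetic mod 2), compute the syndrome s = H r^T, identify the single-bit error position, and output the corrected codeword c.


s = (0, 0, 1, 0)^T, error position = 2, corrected codeword c = 000111010111101

Compute s = H r^T mod 2 one row at a time:
  s_1 = 1 + 0 + 1 + 1 + 1 + 1 + 0 + 1 = 6 ≡ 0 (mod 2).
  s_2 = 1 + 1 + 1 + 0 + 1 + 1 + 0 + 1 = 6 ≡ 0 (mod 2).
  s_3 = 1 + 0 + 1 + 0 + 1 + 1 + 0 + 1 = 5 ≡ 1 (mod 2).
  s_4 = 0 + 0 + 1 + 0 + 0 + 1 + 1 + 1 = 4 ≡ 0 (mod 2).
s = (0, 0, 1, 0)^T — this equals column 2 of H (binary 0010), so error is at position 2.
Correct: flip bit 2 of r = 010111010111101 to get c = 000111010111101.


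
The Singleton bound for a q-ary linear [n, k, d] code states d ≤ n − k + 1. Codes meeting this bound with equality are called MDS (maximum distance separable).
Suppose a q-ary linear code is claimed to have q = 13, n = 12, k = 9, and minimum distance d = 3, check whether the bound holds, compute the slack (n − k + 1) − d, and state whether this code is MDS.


Singleton RHS = n − k + 1 = 4, slack = 1, bound satisfied, not MDS.

Singleton bound: d ≤ n − k + 1.
Here n = 12, k = 9, so n − k + 1 = 4.
Given d = 3, check d ≤ 4: YES.
Slack = (n − k + 1) − d = 1.
The code is NOT MDS (slack = 1 > 0).
Description: the claimed parameters are [12, 9, 3]_13; such a code would be non-MDS.


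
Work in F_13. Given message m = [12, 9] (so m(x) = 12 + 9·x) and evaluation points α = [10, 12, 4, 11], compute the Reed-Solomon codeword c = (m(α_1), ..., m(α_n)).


c = [11, 3, 9, 7]

Message polynomial: m(x) = 12 + 9·x (mod 13).
For each evaluation point α_i, compute m(α_i) mod 13:
  α_1 = 10: Horner steps 9 → 11, so m(10) = 11.
  α_2 = 12: Horner steps 9 → 3, so m(12) = 3.
  α_3 = 4: Horner steps 9 → 9, so m(4) = 9.
  α_4 = 11: Horner steps 9 → 7, so m(11) = 7.
Codeword c = [11, 3, 9, 7] ∈ F_13^4.


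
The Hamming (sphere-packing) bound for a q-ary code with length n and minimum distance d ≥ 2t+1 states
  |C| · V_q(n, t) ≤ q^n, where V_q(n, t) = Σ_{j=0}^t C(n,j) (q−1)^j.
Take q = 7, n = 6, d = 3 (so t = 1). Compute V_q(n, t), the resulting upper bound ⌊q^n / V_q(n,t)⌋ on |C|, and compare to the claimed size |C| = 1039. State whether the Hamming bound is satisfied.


V_q(n, t) = 37, q^n = 117649, Hamming bound = 3179, |C| = 1039 ≤ bound (satisfied).

Step 1: Compute V_q(n, t) = Σ_{j=0}^1 C(n, j) (q−1)^j.
  j = 0: C(6,0)·(6)^0 = 1·1 = 1.
  j = 1: C(6,1)·(6)^1 = 6·6 = 36.
  V_q(n, t) = 1 + 36 = 37.
Step 2: q^n = 7^6 = 117649.
Step 3: Hamming bound ⌊q^n / V_q(n,t)⌋ = ⌊117649/37⌋ = 3179.
Step 4: Compare |C| = 1039 to 3179: satisfied.
The claimed |C| lies below the Hamming bound.


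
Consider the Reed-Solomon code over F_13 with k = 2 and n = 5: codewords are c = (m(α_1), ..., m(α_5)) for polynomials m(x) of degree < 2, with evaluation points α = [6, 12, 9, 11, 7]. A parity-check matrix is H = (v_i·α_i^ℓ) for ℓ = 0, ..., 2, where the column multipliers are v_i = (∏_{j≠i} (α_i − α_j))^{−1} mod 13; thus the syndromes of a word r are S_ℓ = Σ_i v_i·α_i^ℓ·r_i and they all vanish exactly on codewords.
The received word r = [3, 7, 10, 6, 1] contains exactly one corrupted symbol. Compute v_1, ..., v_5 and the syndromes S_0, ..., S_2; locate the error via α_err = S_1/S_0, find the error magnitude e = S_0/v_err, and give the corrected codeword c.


S = (10, 3, 10), error at position 2, error magnitude e = 3, c = [3, 4, 10, 6, 1].

Step 1: column multipliers v_i = (∏_{j≠i}(α_i − α_j))^{−1} mod 13.
  i = 1 (α = 6): (6−12)(6−9)(6−11)(6−7) = (−6)·(−3)·(−5)·(−1) = 90 ≡ 12, so v_1 = 12^{−1} = 12 (mod 13).
  i = 2 (α = 12): (12−6)(12−9)(12−11)(12−7) = 6·3·1·5 = 90 ≡ 12, so v_2 = 12^{−1} = 12 (mod 13).
  i = 3 (α = 9): (9−6)(9−12)(9−11)(9−7) = 3·(−3)·(−2)·2 = 36 ≡ 10, so v_3 = 10^{−1} = 4 (mod 13).
  i = 4 (α = 11): (11−6)(11−12)(11−9)(11−7) = 5·(−1)·2·4 = −40 ≡ 12, so v_4 = 12^{−1} = 12 (mod 13).
  i = 5 (α = 7): (7−6)(7−12)(7−9)(7−11) = 1·(−5)·(−2)·(−4) = −40 ≡ 12, so v_5 = 12^{−1} = 12 (mod 13).
  v = [12, 12, 4, 12, 12].
Step 2: syndromes of r = [3, 7, 10, 6, 1] (all sums mod 13).
  S_0 = Σ v_i r_i = 12·3 + 12·7 + 4·10 + 12·6 + 12·1 = 244 ≡ 10.
  S_1 = Σ v_i α_i r_i = 12·6·3 + 12·12·7 + 4·9·10 + 12·11·6 + 12·7·1 = 2460 ≡ 3.
  α_i^2 mod 13 = [10, 1, 3, 4, 10].
  S_2 = Σ v_i α_i^2 r_i = 12·10·3 + 12·1·7 + 4·3·10 + 12·4·6 + 12·10·1 = 972 ≡ 10.
  S = (10, 3, 10) ≠ 0, so r is not a codeword (an error is present).
Step 3: locate the error. For a single error e at position i, S_ℓ = v_i·e·α_i^ℓ, so α_err = S_1/S_0.
  S_0^{−1} = 10^{−1} = 4 (mod 13), so α_err = 3·4 = 12 ≡ 12 = α_2. Error position i = 2.
  Consistency check: S_2/S_1 = 10·9 = 90 ≡ 12 = α_err ✓ (single-error assumption holds).
Step 4: error magnitude e = S_0/v_2 = S_0·∏_{j≠2}(α_2 − α_j) = 10·12 = 120 ≡ 3 (mod 13).
Step 5: correct position 2: c_2 = r_2 − e = 7 − 3 ≡ 4 (mod 13). Hence c = [3, 4, 10, 6, 1].
  Check: interpolating c through the α_i gives m(x) = 2 + 11·x (degree < 2) with m(α_i) = c_i for every i, so c is indeed a codeword.


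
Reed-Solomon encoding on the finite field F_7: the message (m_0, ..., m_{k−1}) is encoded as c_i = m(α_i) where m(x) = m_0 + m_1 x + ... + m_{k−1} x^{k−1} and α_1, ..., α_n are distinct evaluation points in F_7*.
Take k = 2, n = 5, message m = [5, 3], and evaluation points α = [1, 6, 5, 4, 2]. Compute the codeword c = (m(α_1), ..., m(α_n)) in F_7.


c = [1, 2, 6, 3, 4]

Message polynomial: m(x) = 5 + 3·x (mod 7).
For each evaluation point α_i, compute m(α_i) mod 7:
  α_1 = 1: Horner steps 3 → 1, so m(1) = 1.
  α_2 = 6: Horner steps 3 → 2, so m(6) = 2.
  α_3 = 5: Horner steps 3 → 6, so m(5) = 6.
  α_4 = 4: Horner steps 3 → 3, so m(4) = 3.
  α_5 = 2: Horner steps 3 → 4, so m(2) = 4.
Codeword c = [1, 2, 6, 3, 4] ∈ F_7^5.


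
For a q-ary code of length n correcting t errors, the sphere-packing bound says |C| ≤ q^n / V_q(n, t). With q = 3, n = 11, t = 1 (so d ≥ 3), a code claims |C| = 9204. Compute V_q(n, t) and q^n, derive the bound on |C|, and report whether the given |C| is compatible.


V_q(n, t) = 23, q^n = 177147, Hamming bound = 7702, |C| = 9204 > bound (violated).

Step 1: Compute V_q(n, t) = Σ_{j=0}^1 C(n, j) (q−1)^j.
  j = 0: C(11,0)·(2)^0 = 1·1 = 1.
  j = 1: C(11,1)·(2)^1 = 11·2 = 22.
  V_q(n, t) = 1 + 22 = 23.
Step 2: q^n = 3^11 = 177147.
Step 3: Hamming bound ⌊q^n / V_q(n,t)⌋ = ⌊177147/23⌋ = 7702.
Step 4: Compare |C| = 9204 to 7702: violated.
The claimed |C| lies above the Hamming bound, so no 3-ary code of length 11 with d ≥ 3 can have 9204 codewords.


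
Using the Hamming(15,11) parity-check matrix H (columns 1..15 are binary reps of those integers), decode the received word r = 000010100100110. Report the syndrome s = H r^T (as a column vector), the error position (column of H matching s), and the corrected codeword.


s = (1, 0, 1, 1)^T, error position = 11, corrected codeword c = 000010100110110

Compute s = H r^T mod 2 one row at a time:
  s_1 = 0 + 0 + 1 + 0 + 0 + 1 + 1 + 0 = 3 ≡ 1 (mod 2).
  s_2 = 0 + 1 + 0 + 1 + 0 + 1 + 1 + 0 = 4 ≡ 0 (mod 2).
  s_3 = 0 + 0 + 0 + 1 + 1 + 0 + 1 + 0 = 3 ≡ 1 (mod 2).
  s_4 = 0 + 0 + 1 + 1 + 0 + 0 + 1 + 0 = 3 ≡ 1 (mod 2).
s = (1, 0, 1, 1)^T — this equals column 11 of H (binary 1011), so error is at position 11.
Correct: flip bit 11 of r = 000010100100110 to get c = 000010100110110.


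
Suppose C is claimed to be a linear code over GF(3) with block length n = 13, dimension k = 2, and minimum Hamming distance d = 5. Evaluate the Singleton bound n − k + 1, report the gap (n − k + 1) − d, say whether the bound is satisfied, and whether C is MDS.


Singleton RHS = n − k + 1 = 12, slack = 7, bound satisfied, not MDS.

Singleton bound: d ≤ n − k + 1.
Here n = 13, k = 2, so n − k + 1 = 12.
Given d = 5, check d ≤ 12: YES.
Slack = (n − k + 1) − d = 7.
The code is NOT MDS (slack = 7 > 0).
Description: the claimed parameters are [13, 2, 5]_3; such a code would be non-MDS.


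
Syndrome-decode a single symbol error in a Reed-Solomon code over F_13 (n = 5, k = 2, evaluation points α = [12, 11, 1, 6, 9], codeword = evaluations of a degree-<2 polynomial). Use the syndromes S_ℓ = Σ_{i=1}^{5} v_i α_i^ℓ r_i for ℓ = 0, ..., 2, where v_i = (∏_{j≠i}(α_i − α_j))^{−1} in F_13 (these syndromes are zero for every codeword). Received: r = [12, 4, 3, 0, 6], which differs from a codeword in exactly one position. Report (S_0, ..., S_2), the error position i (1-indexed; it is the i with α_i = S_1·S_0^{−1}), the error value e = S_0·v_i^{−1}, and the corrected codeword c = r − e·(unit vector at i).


S = (5, 3, 7), error at position 2, error magnitude e = 7, c = [12, 10, 3, 0, 6].

Step 1: column multipliers v_i = (∏_{j≠i}(α_i − α_j))^{−1} mod 13.
  i = 1 (α = 12): (12−11)(12−1)(12−6)(12−9) = 1·11·6·3 = 198 ≡ 3, so v_1 = 3^{−1} = 9 (mod 13).
  i = 2 (α = 11): (11−12)(11−1)(11−6)(11−9) = (−1)·10·5·2 = −100 ≡ 4, so v_2 = 4^{−1} = 10 (mod 13).
  i = 3 (α = 1): (1−12)(1−11)(1−6)(1−9) = (−11)·(−10)·(−5)·(−8) = 4400 ≡ 6, so v_3 = 6^{−1} = 11 (mod 13).
  i = 4 (α = 6): (6−12)(6−11)(6−1)(6−9) = (−6)·(−5)·5·(−3) = −450 ≡ 5, so v_4 = 5^{−1} = 8 (mod 13).
  i = 5 (α = 9): (9−12)(9−11)(9−1)(9−6) = (−3)·(−2)·8·3 = 144 ≡ 1, so v_5 = 1^{−1} = 1 (mod 13).
  v = [9, 10, 11, 8, 1].
Step 2: syndromes of r = [12, 4, 3, 0, 6] (all sums mod 13).
  S_0 = Σ v_i r_i = 9·12 + 10·4 + 11·3 + 8·0 + 1·6 = 187 ≡ 5.
  S_1 = Σ v_i α_i r_i = 9·12·12 + 10·11·4 + 11·1·3 + 8·6·0 + 1·9·6 = 1823 ≡ 3.
  α_i^2 mod 13 = [1, 4, 1, 10, 3].
  S_2 = Σ v_i α_i^2 r_i = 9·1·12 + 10·4·4 + 11·1·3 + 8·10·0 + 1·3·6 = 319 ≡ 7.
  S = (5, 3, 7) ≠ 0, so r is not a codeword (an error is present).
Step 3: locate the error. For a single error e at position i, S_ℓ = v_i·e·α_i^ℓ, so α_err = S_1/S_0.
  S_0^{−1} = 5^{−1} = 8 (mod 13), so α_err = 3·8 = 24 ≡ 11 = α_2. Error position i = 2.
  Consistency check: S_2/S_1 = 7·9 = 63 ≡ 11 = α_err ✓ (single-error assumption holds).
Step 4: error magnitude e = S_0/v_2 = S_0·∏_{j≠2}(α_2 − α_j) = 5·4 = 20 ≡ 7 (mod 13).
Step 5: correct position 2: c_2 = r_2 − e = 4 − 7 ≡ 10 (mod 13). Hence c = [12, 10, 3, 0, 6].
  Check: interpolating c through the α_i gives m(x) = 1 + 2·x (degree < 2) with m(α_i) = c_i for every i, so c is indeed a codeword.


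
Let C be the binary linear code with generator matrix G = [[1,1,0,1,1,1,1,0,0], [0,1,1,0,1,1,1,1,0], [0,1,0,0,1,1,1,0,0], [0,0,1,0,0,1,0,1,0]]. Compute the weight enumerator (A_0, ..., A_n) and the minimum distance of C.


Weight distribution: A_0 = 1, A_1 = 1, A_2 = 2, A_3 = 3, A_4 = 2, A_5 = 3, A_6 = 2, A_7 = 1, A_8 = 1. Minimum distance d = 1.

Enumerate all 2^4 = 16 messages m ∈ F_2^4.
For each, compute codeword c = mG in F_2^9, then tally its weight.
  m = 0000 → c = 000000000, weight = 0.
  m = 1000 → c = 110111100, weight = 6.
  m = 0100 → c = 011011110, weight = 6.
  m = 1100 → c = 101100010, weight = 4.
  m = 0010 → c = 010011100, weight = 4.
  m = 1010 → c = 100100000, weight = 2.
  m = 0110 → c = 001000010, weight = 2.
  m = 1110 → c = 111111110, weight = 8.
  m = 0001 → c = 001001010, weight = 3.
  m = 1001 → c = 111110110, weight = 7.
  m = 0101 → c = 010010100, weight = 3.
  m = 1101 → c = 100101000, weight = 3.
  m = 0011 → c = 011010110, weight = 5.
  m = 1011 → c = 101101010, weight = 5.
  m = 0111 → c = 000001000, weight = 1.
  m = 1111 → c = 110110100, weight = 5.
Tally weights:
  weight 0: 1 codewords.
  weight 1: 1 codewords.
  weight 2: 2 codewords.
  weight 3: 3 codewords.
  weight 4: 2 codewords.
  weight 5: 3 codewords.
  weight 6: 2 codewords.
  weight 7: 1 codewords.
  weight 8: 1 codewords.
Minimum distance d = smallest w > 0 with A_w > 0 = 1.
Sanity: Σ A_w = 16 = 2^4 = 16 ✓.


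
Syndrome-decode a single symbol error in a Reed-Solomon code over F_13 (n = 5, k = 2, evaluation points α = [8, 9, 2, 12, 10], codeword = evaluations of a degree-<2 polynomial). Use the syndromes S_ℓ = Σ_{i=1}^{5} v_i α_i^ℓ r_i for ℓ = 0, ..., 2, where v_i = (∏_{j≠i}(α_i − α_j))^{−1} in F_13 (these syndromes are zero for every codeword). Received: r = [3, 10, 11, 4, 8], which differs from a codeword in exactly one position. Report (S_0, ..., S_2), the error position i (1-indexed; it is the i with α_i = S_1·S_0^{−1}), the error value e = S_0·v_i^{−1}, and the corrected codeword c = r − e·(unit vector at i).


S = (1, 8, 12), error at position 1, error magnitude e = 4, c = [12, 10, 11, 4, 8].

Step 1: column multipliers v_i = (∏_{j≠i}(α_i − α_j))^{−1} mod 13.
  i = 1 (α = 8): (8−9)(8−2)(8−12)(8−10) = (−1)·6·(−4)·(−2) = −48 ≡ 4, so v_1 = 4^{−1} = 10 (mod 13).
  i = 2 (α = 9): (9−8)(9−2)(9−12)(9−10) = 1·7·(−3)·(−1) = 21 ≡ 8, so v_2 = 8^{−1} = 5 (mod 13).
  i = 3 (α = 2): (2−8)(2−9)(2−12)(2−10) = (−6)·(−7)·(−10)·(−8) = 3360 ≡ 6, so v_3 = 6^{−1} = 11 (mod 13).
  i = 4 (α = 12): (12−8)(12−9)(12−2)(12−10) = 4·3·10·2 = 240 ≡ 6, so v_4 = 6^{−1} = 11 (mod 13).
  i = 5 (α = 10): (10−8)(10−9)(10−2)(10−12) = 2·1·8·(−2) = −32 ≡ 7, so v_5 = 7^{−1} = 2 (mod 13).
  v = [10, 5, 11, 11, 2].
Step 2: syndromes of r = [3, 10, 11, 4, 8] (all sums mod 13).
  S_0 = Σ v_i r_i = 10·3 + 5·10 + 11·11 + 11·4 + 2·8 = 261 ≡ 1.
  S_1 = Σ v_i α_i r_i = 10·8·3 + 5·9·10 + 11·2·11 + 11·12·4 + 2·10·8 = 1620 ≡ 8.
  α_i^2 mod 13 = [12, 3, 4, 1, 9].
  S_2 = Σ v_i α_i^2 r_i = 10·12·3 + 5·3·10 + 11·4·11 + 11·1·4 + 2·9·8 = 1182 ≡ 12.
  S = (1, 8, 12) ≠ 0, so r is not a codeword (an error is present).
Step 3: locate the error. For a single error e at position i, S_ℓ = v_i·e·α_i^ℓ, so α_err = S_1/S_0.
  S_0^{−1} = 1^{−1} = 1 (mod 13), so α_err = 8·1 = 8 ≡ 8 = α_1. Error position i = 1.
  Consistency check: S_2/S_1 = 12·5 = 60 ≡ 8 = α_err ✓ (single-error assumption holds).
Step 4: error magnitude e = S_0/v_1 = S_0·∏_{j≠1}(α_1 − α_j) = 1·4 = 4 ≡ 4 (mod 13).
Step 5: correct position 1: c_1 = r_1 − e = 3 − 4 ≡ 12 (mod 13). Hence c = [12, 10, 11, 4, 8].
  Check: interpolating c through the α_i gives m(x) = 2 + 11·x (degree < 2) with m(α_i) = c_i for every i, so c is indeed a codeword.


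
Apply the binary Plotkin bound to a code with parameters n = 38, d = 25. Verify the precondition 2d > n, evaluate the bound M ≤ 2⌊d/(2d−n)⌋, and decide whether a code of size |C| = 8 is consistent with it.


Plotkin bound M ≤ 4; given |C| = 8 > bound (violated).

Check applicability: 2d = 50, n = 38.
2d − n = 12 > 0, so Plotkin applies.
Compute d/(2d−n) = 25/12 ≈ 2.0833.
⌊d/(2d−n)⌋ = 2.
Plotkin bound: M ≤ 2·2 = 4.
Given |C| = 8, check: VIOLATED.
This |C| is above the Plotkin bound, so no binary code with n = 38, d = 25 and 8 codewords exists.


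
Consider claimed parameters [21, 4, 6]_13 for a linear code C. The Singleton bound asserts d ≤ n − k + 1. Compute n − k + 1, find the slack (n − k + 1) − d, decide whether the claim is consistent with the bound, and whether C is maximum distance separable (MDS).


Singleton RHS = n − k + 1 = 18, slack = 12, bound satisfied, not MDS.

Singleton bound: d ≤ n − k + 1.
Here n = 21, k = 4, so n − k + 1 = 18.
Given d = 6, check d ≤ 18: YES.
Slack = (n − k + 1) − d = 12.
The code is NOT MDS (slack = 12 > 0).
Description: the claimed parameters are [21, 4, 6]_13; such a code would be non-MDS.


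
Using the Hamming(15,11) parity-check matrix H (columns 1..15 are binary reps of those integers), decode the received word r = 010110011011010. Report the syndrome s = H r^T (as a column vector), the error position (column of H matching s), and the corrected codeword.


s = (1, 0, 1, 1)^T, error position = 11, corrected codeword c = 010110011001010

Compute s = H r^T mod 2 one row at a time:
  s_1 = 1 + 1 + 0 + 1 + 1 + 0 + 1 + 0 = 5 ≡ 1 (mod 2).
  s_2 = 1 + 1 + 0 + 0 + 1 + 0 + 1 + 0 = 4 ≡ 0 (mod 2).
  s_3 = 1 + 0 + 0 + 0 + 0 + 1 + 1 + 0 = 3 ≡ 1 (mod 2).
  s_4 = 0 + 0 + 1 + 0 + 1 + 1 + 0 + 0 = 3 ≡ 1 (mod 2).
s = (1, 0, 1, 1)^T — this equals column 11 of H (binary 1011), so error is at position 11.
Correct: flip bit 11 of r = 010110011011010 to get c = 010110011001010.


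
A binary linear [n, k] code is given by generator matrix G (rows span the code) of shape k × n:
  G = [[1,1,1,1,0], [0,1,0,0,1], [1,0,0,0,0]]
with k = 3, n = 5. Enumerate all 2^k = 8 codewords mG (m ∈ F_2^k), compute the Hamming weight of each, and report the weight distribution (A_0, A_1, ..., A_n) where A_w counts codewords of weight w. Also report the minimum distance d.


Weight distribution: A_0 = 1, A_1 = 1, A_2 = 1, A_3 = 3, A_4 = 2. Minimum distance d = 1.

Enumerate all 2^3 = 8 messages m ∈ F_2^3.
For each, compute codeword c = mG in F_2^5, then tally its weight.
  m = 000 → c = 00000, weight = 0.
  m = 100 → c = 11110, weight = 4.
  m = 010 → c = 01001, weight = 2.
  m = 110 → c = 10111, weight = 4.
  m = 001 → c = 10000, weight = 1.
  m = 101 → c = 01110, weight = 3.
  m = 011 → c = 11001, weight = 3.
  m = 111 → c = 00111, weight = 3.
Tally weights:
  weight 0: 1 codewords.
  weight 1: 1 codewords.
  weight 2: 1 codewords.
  weight 3: 3 codewords.
  weight 4: 2 codewords.
Minimum distance d = smallest w > 0 with A_w > 0 = 1.
Sanity: Σ A_w = 8 = 2^3 = 8 ✓.


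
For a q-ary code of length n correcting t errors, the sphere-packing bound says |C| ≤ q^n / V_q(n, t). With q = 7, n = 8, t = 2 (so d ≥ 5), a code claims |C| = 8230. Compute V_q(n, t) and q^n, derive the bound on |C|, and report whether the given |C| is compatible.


V_q(n, t) = 1057, q^n = 5764801, Hamming bound = 5453, |C| = 8230 > bound (violated).

Step 1: Compute V_q(n, t) = Σ_{j=0}^2 C(n, j) (q−1)^j.
  j = 0: C(8,0)·(6)^0 = 1·1 = 1.
  j = 1: C(8,1)·(6)^1 = 8·6 = 48.
  j = 2: C(8,2)·(6)^2 = 28·36 = 1008.
  V_q(n, t) = 1 + 48 + 1008 = 1057.
Step 2: q^n = 7^8 = 5764801.
Step 3: Hamming bound ⌊q^n / V_q(n,t)⌋ = ⌊5764801/1057⌋ = 5453.
Step 4: Compare |C| = 8230 to 5453: violated.
The claimed |C| lies above the Hamming bound, so no 7-ary code of length 8 with d ≥ 5 can have 8230 codewords.


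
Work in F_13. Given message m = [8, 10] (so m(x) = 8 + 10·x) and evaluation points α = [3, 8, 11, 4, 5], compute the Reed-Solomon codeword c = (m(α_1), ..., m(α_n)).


c = [12, 10, 1, 9, 6]

Message polynomial: m(x) = 8 + 10·x (mod 13).
For each evaluation point α_i, compute m(α_i) mod 13:
  α_1 = 3: Horner steps 10 → 12, so m(3) = 12.
  α_2 = 8: Horner steps 10 → 10, so m(8) = 10.
  α_3 = 11: Horner steps 10 → 1, so m(11) = 1.
  α_4 = 4: Horner steps 10 → 9, so m(4) = 9.
  α_5 = 5: Horner steps 10 → 6, so m(5) = 6.
Codeword c = [12, 10, 1, 9, 6] ∈ F_13^5.


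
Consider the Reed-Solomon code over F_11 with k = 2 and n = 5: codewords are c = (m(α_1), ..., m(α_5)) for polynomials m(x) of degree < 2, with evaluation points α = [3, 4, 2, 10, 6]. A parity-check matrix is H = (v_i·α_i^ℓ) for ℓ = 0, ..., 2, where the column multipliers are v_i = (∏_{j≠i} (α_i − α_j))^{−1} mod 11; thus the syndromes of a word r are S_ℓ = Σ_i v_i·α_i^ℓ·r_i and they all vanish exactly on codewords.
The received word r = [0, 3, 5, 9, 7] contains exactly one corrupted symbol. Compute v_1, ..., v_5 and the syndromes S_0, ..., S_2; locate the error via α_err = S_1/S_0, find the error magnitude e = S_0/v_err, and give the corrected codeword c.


S = (4, 5, 9), error at position 2, error magnitude e = 8, c = [0, 6, 5, 9, 7].

Step 1: column multipliers v_i = (∏_{j≠i}(α_i − α_j))^{−1} mod 11.
  i = 1 (α = 3): (3−4)(3−2)(3−10)(3−6) = (−1)·1·(−7)·(−3) = −21 ≡ 1, so v_1 = 1^{−1} = 1 (mod 11).
  i = 2 (α = 4): (4−3)(4−2)(4−10)(4−6) = 1·2·(−6)·(−2) = 24 ≡ 2, so v_2 = 2^{−1} = 6 (mod 11).
  i = 3 (α = 2): (2−3)(2−4)(2−10)(2−6) = (−1)·(−2)·(−8)·(−4) = 64 ≡ 9, so v_3 = 9^{−1} = 5 (mod 11).
  i = 4 (α = 10): (10−3)(10−4)(10−2)(10−6) = 7·6·8·4 = 1344 ≡ 2, so v_4 = 2^{−1} = 6 (mod 11).
  i = 5 (α = 6): (6−3)(6−4)(6−2)(6−10) = 3·2·4·(−4) = −96 ≡ 3, so v_5 = 3^{−1} = 4 (mod 11).
  v = [1, 6, 5, 6, 4].
Step 2: syndromes of r = [0, 3, 5, 9, 7] (all sums mod 11).
  S_0 = Σ v_i r_i = 1·0 + 6·3 + 5·5 + 6·9 + 4·7 = 125 ≡ 4.
  S_1 = Σ v_i α_i r_i = 1·3·0 + 6·4·3 + 5·2·5 + 6·10·9 + 4·6·7 = 830 ≡ 5.
  α_i^2 mod 11 = [9, 5, 4, 1, 3].
  S_2 = Σ v_i α_i^2 r_i = 1·9·0 + 6·5·3 + 5·4·5 + 6·1·9 + 4·3·7 = 328 ≡ 9.
  S = (4, 5, 9) ≠ 0, so r is not a codeword (an error is present).
Step 3: locate the error. For a single error e at position i, S_ℓ = v_i·e·α_i^ℓ, so α_err = S_1/S_0.
  S_0^{−1} = 4^{−1} = 3 (mod 11), so α_err = 5·3 = 15 ≡ 4 = α_2. Error position i = 2.
  Consistency check: S_2/S_1 = 9·9 = 81 ≡ 4 = α_err ✓ (single-error assumption holds).
Step 4: error magnitude e = S_0/v_2 = S_0·∏_{j≠2}(α_2 − α_j) = 4·2 = 8 ≡ 8 (mod 11).
Step 5: correct position 2: c_2 = r_2 − e = 3 − 8 ≡ 6 (mod 11). Hence c = [0, 6, 5, 9, 7].
  Check: interpolating c through the α_i gives m(x) = 4 + 6·x (degree < 2) with m(α_i) = c_i for every i, so c is indeed a codeword.


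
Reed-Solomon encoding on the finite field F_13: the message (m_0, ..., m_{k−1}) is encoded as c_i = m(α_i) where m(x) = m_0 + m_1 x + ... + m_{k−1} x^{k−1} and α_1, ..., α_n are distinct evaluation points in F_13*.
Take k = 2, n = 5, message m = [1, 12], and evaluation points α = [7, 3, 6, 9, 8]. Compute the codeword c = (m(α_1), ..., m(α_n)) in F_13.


c = [7, 11, 8, 5, 6]

Message polynomial: m(x) = 1 + 12·x (mod 13).
For each evaluation point α_i, compute m(α_i) mod 13:
  α_1 = 7: Horner steps 12 → 7, so m(7) = 7.
  α_2 = 3: Horner steps 12 → 11, so m(3) = 11.
  α_3 = 6: Horner steps 12 → 8, so m(6) = 8.
  α_4 = 9: Horner steps 12 → 5, so m(9) = 5.
  α_5 = 8: Horner steps 12 → 6, so m(8) = 6.
Codeword c = [7, 11, 8, 5, 6] ∈ F_13^5.


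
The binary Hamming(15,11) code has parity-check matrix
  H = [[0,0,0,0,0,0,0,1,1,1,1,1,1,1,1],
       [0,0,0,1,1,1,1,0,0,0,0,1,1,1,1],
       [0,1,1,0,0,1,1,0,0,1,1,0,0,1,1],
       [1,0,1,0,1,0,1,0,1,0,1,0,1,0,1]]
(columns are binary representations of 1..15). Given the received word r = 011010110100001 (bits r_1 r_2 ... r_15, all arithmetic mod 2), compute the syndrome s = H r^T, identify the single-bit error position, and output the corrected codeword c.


s = (1, 1, 1, 0)^T, error position = 14, corrected codeword c = 011010110100011

Compute s = H r^T mod 2 one row at a time:
  s_1 = 1 + 0 + 1 + 0 + 0 + 0 + 0 + 1 = 3 ≡ 1 (mod 2).
  s_2 = 0 + 1 + 0 + 1 + 0 + 0 + 0 + 1 = 3 ≡ 1 (mod 2).
  s_3 = 1 + 1 + 0 + 1 + 1 + 0 + 0 + 1 = 5 ≡ 1 (mod 2).
  s_4 = 0 + 1 + 1 + 1 + 0 + 0 + 0 + 1 = 4 ≡ 0 (mod 2).
s = (1, 1, 1, 0)^T — this equals column 14 of H (binary 1110), so error is at position 14.
Correct: flip bit 14 of r = 011010110100001 to get c = 011010110100011.


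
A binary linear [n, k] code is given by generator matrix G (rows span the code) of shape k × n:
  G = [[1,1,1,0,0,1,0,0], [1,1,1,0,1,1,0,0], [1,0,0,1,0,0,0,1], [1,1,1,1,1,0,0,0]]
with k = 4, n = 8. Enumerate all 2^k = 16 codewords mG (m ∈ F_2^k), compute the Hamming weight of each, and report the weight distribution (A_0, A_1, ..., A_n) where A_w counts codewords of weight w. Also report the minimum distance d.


Weight distribution: A_0 = 1, A_1 = 1, A_2 = 1, A_3 = 4, A_4 = 5, A_5 = 3, A_6 = 1. Minimum distance d = 1.

Enumerate all 2^4 = 16 messages m ∈ F_2^4.
For each, compute codeword c = mG in F_2^8, then tally its weight.
  m = 0000 → c = 00000000, weight = 0.
  m = 1000 → c = 11100100, weight = 4.
  m = 0100 → c = 11101100, weight = 5.
  m = 1100 → c = 00001000, weight = 1.
  m = 0010 → c = 10010001, weight = 3.
  m = 1010 → c = 01110101, weight = 5.
  m = 0110 → c = 01111101, weight = 6.
  m = 1110 → c = 10011001, weight = 4.
  m = 0001 → c = 11111000, weight = 5.
  m = 1001 → c = 00011100, weight = 3.
  m = 0101 → c = 00010100, weight = 2.
  m = 1101 → c = 11110000, weight = 4.
  m = 0011 → c = 01101001, weight = 4.
  m = 1011 → c = 10001101, weight = 4.
  m = 0111 → c = 10000101, weight = 3.
  m = 1111 → c = 01100001, weight = 3.
Tally weights:
  weight 0: 1 codewords.
  weight 1: 1 codewords.
  weight 2: 1 codewords.
  weight 3: 4 codewords.
  weight 4: 5 codewords.
  weight 5: 3 codewords.
  weight 6: 1 codewords.
Minimum distance d = smallest w > 0 with A_w > 0 = 1.
Sanity: Σ A_w = 16 = 2^4 = 16 ✓.


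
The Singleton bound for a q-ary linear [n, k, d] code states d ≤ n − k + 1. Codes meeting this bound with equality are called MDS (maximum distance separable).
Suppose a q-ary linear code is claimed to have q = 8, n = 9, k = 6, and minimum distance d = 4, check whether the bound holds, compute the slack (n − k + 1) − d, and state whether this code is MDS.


Singleton RHS = n − k + 1 = 4, slack = 0, bound satisfied, MDS.

Singleton bound: d ≤ n − k + 1.
Here n = 9, k = 6, so n − k + 1 = 4.
Given d = 4, check d ≤ 4: YES.
Slack = (n − k + 1) − d = 0.
The code is MDS (slack = 0).
Description: the claimed parameters are [9, 6, 4]_8; such a code would be MDS (meets Singleton bound).
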